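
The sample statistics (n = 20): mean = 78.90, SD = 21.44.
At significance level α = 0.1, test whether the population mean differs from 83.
One-sample t-test:
H₀: μ = 83
H₁: μ ≠ 83
df = n - 1 = 19
t = (x̄ - μ₀) / (s/√n) = (78.90 - 83) / (21.44/√20) = -0.855
p-value = 0.4031

Since p-value > α = 0.1, we fail to reject H₀.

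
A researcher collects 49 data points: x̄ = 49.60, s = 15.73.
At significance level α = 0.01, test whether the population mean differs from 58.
One-sample t-test:
H₀: μ = 58
H₁: μ ≠ 58
df = n - 1 = 48
t = (x̄ - μ₀) / (s/√n) = (49.60 - 58) / (15.73/√49) = -3.738
p-value = 0.0005

Since p-value < α = 0.01, we reject H₀.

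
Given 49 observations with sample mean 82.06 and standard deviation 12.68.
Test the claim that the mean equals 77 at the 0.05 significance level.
One-sample t-test:
H₀: μ = 77
H₁: μ ≠ 77
df = n - 1 = 48
t = (x̄ - μ₀) / (s/√n) = (82.06 - 77) / (12.68/√49) = 2.793
p-value = 0.0075

Since p-value < α = 0.05, we reject H₀.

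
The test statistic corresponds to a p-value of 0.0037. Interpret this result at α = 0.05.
Since p = 0.0037 < α = 0.05, reject H₀.
There is sufficient evidence to reject the null hypothesis; the result is statistically significant at the 0.05 level.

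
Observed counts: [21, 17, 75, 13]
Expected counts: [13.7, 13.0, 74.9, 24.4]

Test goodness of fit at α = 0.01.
Chi-square goodness of fit test:
H₀: observed counts match expected distribution
H₁: observed counts differ from expected distribution
df = k - 1 = 3
χ² = Σ(O - E)²/E
   = (21 - 13.7)²/13.7 + (17 - 13.0)²/13.0 + (75 - 74.9)²/74.9 + (13 - 24.4)²/24.4
   = 3.890 + 1.231 + 0.000 + 5.326
   = 10.45
p-value = 0.0151

Since p-value > α = 0.01, we fail to reject H₀.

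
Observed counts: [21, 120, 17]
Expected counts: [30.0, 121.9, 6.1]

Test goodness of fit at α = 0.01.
Chi-square goodness of fit test:
H₀: observed counts match expected distribution
H₁: observed counts differ from expected distribution
df = k - 1 = 2
χ² = Σ(O - E)²/E
   = (21 - 30.0)²/30.0 + (120 - 121.9)²/121.9 + (17 - 6.1)²/6.1
   = 2.700 + 0.030 + 19.477
   = 22.21
p-value < 0.0001

Since p-value < α = 0.01, we reject H₀.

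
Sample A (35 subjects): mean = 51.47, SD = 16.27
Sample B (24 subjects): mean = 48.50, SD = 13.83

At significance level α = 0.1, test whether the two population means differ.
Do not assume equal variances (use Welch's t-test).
Welch's two-sample t-test:
H₀: μ₁ = μ₂
H₁: μ₁ ≠ μ₂
s₁²/n₁ = 16.27²/35 = 7.5632,  s₂²/n₂ = 13.83²/24 = 7.9695
SE = √(s₁²/n₁ + s₂²/n₂) = √(7.5632 + 7.9695) = 3.9412
df (Welch-Satterthwaite) = (s₁²/n₁ + s₂²/n₂)² / [(s₁²/n₁)²/(n₁-1) + (s₂²/n₂)²/(n₂-1)] ≈ 54.29
t = (x̄₁ - x̄₂) / SE = (51.47 - 48.50) / 3.9412 = 2.97 / 3.9412 = 0.754
p-value = 0.4544

Since p-value > α = 0.1, we fail to reject H₀.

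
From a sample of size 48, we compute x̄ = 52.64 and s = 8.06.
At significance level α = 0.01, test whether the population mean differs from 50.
One-sample t-test:
H₀: μ = 50
H₁: μ ≠ 50
df = n - 1 = 47
t = (x̄ - μ₀) / (s/√n) = (52.64 - 50) / (8.06/√48) = 2.269
p-value = 0.0279

Since p-value > α = 0.01, we fail to reject H₀.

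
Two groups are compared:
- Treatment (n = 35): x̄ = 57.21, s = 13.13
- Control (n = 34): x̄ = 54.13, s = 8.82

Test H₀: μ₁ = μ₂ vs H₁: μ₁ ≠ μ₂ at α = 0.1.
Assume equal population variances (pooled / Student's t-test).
Student's two-sample t-test (equal variances):
H₀: μ₁ = μ₂
H₁: μ₁ ≠ μ₂
df = n₁ + n₂ - 2 = 67
Pooled variance s_p² = [(n₁-1)s₁² + (n₂-1)s₂²] / (n₁ + n₂ - 2) = [(34)(13.13²) + (33)(8.82²)] / 67 = 125.8007
SE = √(s_p²(1/n₁ + 1/n₂)) = √(125.8007 × (1/35 + 1/34)) = 2.7008
t = (x̄₁ - x̄₂) / SE = (57.21 - 54.13) / 2.7008 = 3.08 / 2.7008 = 1.140
p-value = 0.2582

Since p-value > α = 0.1, we fail to reject H₀.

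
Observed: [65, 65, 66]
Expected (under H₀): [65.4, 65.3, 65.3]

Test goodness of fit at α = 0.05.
Chi-square goodness of fit test:
H₀: observed counts match expected distribution
H₁: observed counts differ from expected distribution
df = k - 1 = 2
χ² = Σ(O - E)²/E
   = (65 - 65.4)²/65.4 + (65 - 65.3)²/65.3 + (66 - 65.3)²/65.3
   = 0.002 + 0.001 + 0.008
   = 0.01
p-value = 0.9944

Since p-value > α = 0.05, we fail to reject H₀.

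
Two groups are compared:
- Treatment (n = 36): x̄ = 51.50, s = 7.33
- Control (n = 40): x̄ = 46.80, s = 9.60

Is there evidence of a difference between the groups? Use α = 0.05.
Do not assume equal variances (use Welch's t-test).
Welch's two-sample t-test:
H₀: μ₁ = μ₂
H₁: μ₁ ≠ μ₂
s₁²/n₁ = 7.33²/36 = 1.4925,  s₂²/n₂ = 9.60²/40 = 2.3040
SE = √(s₁²/n₁ + s₂²/n₂) = √(1.4925 + 2.3040) = 1.9485
df (Welch-Satterthwaite) = (s₁²/n₁ + s₂²/n₂)² / [(s₁²/n₁)²/(n₁-1) + (s₂²/n₂)²/(n₂-1)] ≈ 72.15
t = (x̄₁ - x̄₂) / SE = (51.50 - 46.80) / 1.9485 = 4.70 / 1.9485 = 2.412
p-value = 0.0184

Since p-value < α = 0.05, we reject H₀.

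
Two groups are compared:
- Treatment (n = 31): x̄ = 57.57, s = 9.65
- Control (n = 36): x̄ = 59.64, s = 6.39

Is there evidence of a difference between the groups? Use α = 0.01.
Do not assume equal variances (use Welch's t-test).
Welch's two-sample t-test:
H₀: μ₁ = μ₂
H₁: μ₁ ≠ μ₂
s₁²/n₁ = 9.65²/31 = 3.0040,  s₂²/n₂ = 6.39²/36 = 1.1342
SE = √(s₁²/n₁ + s₂²/n₂) = √(3.0040 + 1.1342) = 2.0343
df (Welch-Satterthwaite) = (s₁²/n₁ + s₂²/n₂)² / [(s₁²/n₁)²/(n₁-1) + (s₂²/n₂)²/(n₂-1)] ≈ 50.73
t = (x̄₁ - x̄₂) / SE = (57.57 - 59.64) / 2.0343 = -2.07 / 2.0343 = -1.018
p-value = 0.3137

Since p-value > α = 0.01, we fail to reject H₀.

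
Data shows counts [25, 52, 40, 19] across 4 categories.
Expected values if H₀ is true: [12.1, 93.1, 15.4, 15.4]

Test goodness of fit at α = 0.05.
Chi-square goodness of fit test:
H₀: observed counts match expected distribution
H₁: observed counts differ from expected distribution
df = k - 1 = 3
χ² = Σ(O - E)²/E
   = (25 - 12.1)²/12.1 + (52 - 93.1)²/93.1 + (40 - 15.4)²/15.4 + (19 - 15.4)²/15.4
   = 13.753 + 18.144 + 39.296 + 0.842
   = 72.03
p-value < 0.0001

Since p-value < α = 0.05, we reject H₀.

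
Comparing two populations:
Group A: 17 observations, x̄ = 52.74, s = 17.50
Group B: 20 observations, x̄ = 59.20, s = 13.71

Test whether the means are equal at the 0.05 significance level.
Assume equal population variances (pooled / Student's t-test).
Student's two-sample t-test (equal variances):
H₀: μ₁ = μ₂
H₁: μ₁ ≠ μ₂
df = n₁ + n₂ - 2 = 35
Pooled variance s_p² = [(n₁-1)s₁² + (n₂-1)s₂²] / (n₁ + n₂ - 2) = [(16)(17.50²) + (19)(13.71²)] / 35 = 242.0377
SE = √(s_p²(1/n₁ + 1/n₂)) = √(242.0377 × (1/17 + 1/20)) = 5.1322
t = (x̄₁ - x̄₂) / SE = (52.74 - 59.20) / 5.1322 = -6.46 / 5.1322 = -1.259
p-value = 0.2165

Since p-value > α = 0.05, we fail to reject H₀.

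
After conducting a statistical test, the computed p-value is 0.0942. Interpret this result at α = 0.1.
Since p = 0.0942 < α = 0.1, reject H₀.
There is sufficient evidence to reject the null hypothesis; the result is statistically significant at the 0.1 level.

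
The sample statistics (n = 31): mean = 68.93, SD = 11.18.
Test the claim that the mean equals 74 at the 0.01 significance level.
One-sample t-test:
H₀: μ = 74
H₁: μ ≠ 74
df = n - 1 = 30
t = (x̄ - μ₀) / (s/√n) = (68.93 - 74) / (11.18/√31) = -2.525
p-value = 0.0171

Since p-value > α = 0.01, we fail to reject H₀.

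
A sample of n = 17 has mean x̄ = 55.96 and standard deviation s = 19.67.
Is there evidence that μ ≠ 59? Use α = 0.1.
One-sample t-test:
H₀: μ = 59
H₁: μ ≠ 59
df = n - 1 = 16
t = (x̄ - μ₀) / (s/√n) = (55.96 - 59) / (19.67/√17) = -0.637
p-value = 0.5330

Since p-value > α = 0.1, we fail to reject H₀.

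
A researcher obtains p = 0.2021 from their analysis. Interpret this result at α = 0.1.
Since p = 0.2021 > α = 0.1, fail to reject H₀.
There is insufficient evidence to reject the null hypothesis; the result is not statistically significant at the 0.1 level.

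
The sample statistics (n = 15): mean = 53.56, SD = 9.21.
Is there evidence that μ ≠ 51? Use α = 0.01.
One-sample t-test:
H₀: μ = 51
H₁: μ ≠ 51
df = n - 1 = 14
t = (x̄ - μ₀) / (s/√n) = (53.56 - 51) / (9.21/√15) = 1.077
p-value = 0.2999

Since p-value > α = 0.01, we fail to reject H₀.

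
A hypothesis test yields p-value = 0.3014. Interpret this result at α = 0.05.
Since p = 0.3014 > α = 0.05, fail to reject H₀.
There is insufficient evidence to reject the null hypothesis; the result is not statistically significant at the 0.05 level.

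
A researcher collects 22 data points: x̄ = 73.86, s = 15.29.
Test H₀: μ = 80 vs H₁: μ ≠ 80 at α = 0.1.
One-sample t-test:
H₀: μ = 80
H₁: μ ≠ 80
df = n - 1 = 21
t = (x̄ - μ₀) / (s/√n) = (73.86 - 80) / (15.29/√22) = -1.884
p-value = 0.0736

Since p-value < α = 0.1, we reject H₀.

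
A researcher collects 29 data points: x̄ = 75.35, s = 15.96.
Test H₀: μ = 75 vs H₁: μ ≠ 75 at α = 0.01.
One-sample t-test:
H₀: μ = 75
H₁: μ ≠ 75
df = n - 1 = 28
t = (x̄ - μ₀) / (s/√n) = (75.35 - 75) / (15.96/√29) = 0.118
p-value = 0.9068

Since p-value > α = 0.01, we fail to reject H₀.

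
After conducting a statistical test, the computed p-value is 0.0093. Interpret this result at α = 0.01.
Since p = 0.0093 < α = 0.01, reject H₀.
There is sufficient evidence to reject the null hypothesis; the result is statistically significant at the 0.01 level.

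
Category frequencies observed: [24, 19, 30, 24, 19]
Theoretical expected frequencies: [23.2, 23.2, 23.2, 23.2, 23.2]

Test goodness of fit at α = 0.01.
Chi-square goodness of fit test:
H₀: observed counts match expected distribution
H₁: observed counts differ from expected distribution
df = k - 1 = 4
χ² = Σ(O - E)²/E
   = (24 - 23.2)²/23.2 + (19 - 23.2)²/23.2 + (30 - 23.2)²/23.2 + (24 - 23.2)²/23.2 + (19 - 23.2)²/23.2
   = 0.028 + 0.760 + 1.993 + 0.028 + 0.760
   = 3.57
p-value = 0.4675

Since p-value > α = 0.01, we fail to reject H₀.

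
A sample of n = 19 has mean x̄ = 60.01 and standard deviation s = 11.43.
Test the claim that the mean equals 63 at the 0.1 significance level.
One-sample t-test:
H₀: μ = 63
H₁: μ ≠ 63
df = n - 1 = 18
t = (x̄ - μ₀) / (s/√n) = (60.01 - 63) / (11.43/√19) = -1.140
p-value = 0.2691

Since p-value > α = 0.1, we fail to reject H₀.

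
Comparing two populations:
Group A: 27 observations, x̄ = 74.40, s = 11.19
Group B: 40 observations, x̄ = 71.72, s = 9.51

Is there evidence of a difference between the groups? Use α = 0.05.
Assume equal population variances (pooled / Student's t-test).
Student's two-sample t-test (equal variances):
H₀: μ₁ = μ₂
H₁: μ₁ ≠ μ₂
df = n₁ + n₂ - 2 = 65
Pooled variance s_p² = [(n₁-1)s₁² + (n₂-1)s₂²] / (n₁ + n₂ - 2) = [(26)(11.19²) + (39)(9.51²)] / 65 = 104.3505
SE = √(s_p²(1/n₁ + 1/n₂)) = √(104.3505 × (1/27 + 1/40)) = 2.5443
t = (x̄₁ - x̄₂) / SE = (74.40 - 71.72) / 2.5443 = 2.68 / 2.5443 = 1.053
p-value = 0.2961

Since p-value > α = 0.05, we fail to reject H₀.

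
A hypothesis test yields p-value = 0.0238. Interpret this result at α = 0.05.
Since p = 0.0238 < α = 0.05, reject H₀.
There is sufficient evidence to reject the null hypothesis; the result is statistically significant at the 0.05 level.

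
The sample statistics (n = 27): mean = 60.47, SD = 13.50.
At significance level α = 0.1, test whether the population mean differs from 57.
One-sample t-test:
H₀: μ = 57
H₁: μ ≠ 57
df = n - 1 = 26
t = (x̄ - μ₀) / (s/√n) = (60.47 - 57) / (13.50/√27) = 1.336
p-value = 0.1933

Since p-value > α = 0.1, we fail to reject H₀.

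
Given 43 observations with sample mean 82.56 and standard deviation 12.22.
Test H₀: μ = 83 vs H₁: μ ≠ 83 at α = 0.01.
One-sample t-test:
H₀: μ = 83
H₁: μ ≠ 83
df = n - 1 = 42
t = (x̄ - μ₀) / (s/√n) = (82.56 - 83) / (12.22/√43) = -0.236
p-value = 0.8145

Since p-value > α = 0.01, we fail to reject H₀.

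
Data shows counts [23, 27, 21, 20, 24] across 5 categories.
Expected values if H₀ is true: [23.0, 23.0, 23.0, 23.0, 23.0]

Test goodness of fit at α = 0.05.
Chi-square goodness of fit test:
H₀: observed counts match expected distribution
H₁: observed counts differ from expected distribution
df = k - 1 = 4
χ² = Σ(O - E)²/E
   = (23 - 23.0)²/23.0 + (27 - 23.0)²/23.0 + (21 - 23.0)²/23.0 + (20 - 23.0)²/23.0 + (24 - 23.0)²/23.0
   = 0.000 + 0.696 + 0.174 + 0.391 + 0.043
   = 1.30
p-value = 0.8606

Since p-value > α = 0.05, we fail to reject H₀.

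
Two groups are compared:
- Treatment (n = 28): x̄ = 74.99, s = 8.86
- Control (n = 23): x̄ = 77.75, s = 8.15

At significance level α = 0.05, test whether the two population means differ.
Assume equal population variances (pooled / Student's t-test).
Student's two-sample t-test (equal variances):
H₀: μ₁ = μ₂
H₁: μ₁ ≠ μ₂
df = n₁ + n₂ - 2 = 49
Pooled variance s_p² = [(n₁-1)s₁² + (n₂-1)s₂²] / (n₁ + n₂ - 2) = [(27)(8.86²) + (22)(8.15²)] / 49 = 73.0772
SE = √(s_p²(1/n₁ + 1/n₂)) = √(73.0772 × (1/28 + 1/23)) = 2.4057
t = (x̄₁ - x̄₂) / SE = (74.99 - 77.75) / 2.4057 = -2.76 / 2.4057 = -1.147
p-value = 0.2568

Since p-value > α = 0.05, we fail to reject H₀.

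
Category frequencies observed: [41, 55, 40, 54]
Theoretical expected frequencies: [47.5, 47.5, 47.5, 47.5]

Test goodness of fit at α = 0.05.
Chi-square goodness of fit test:
H₀: observed counts match expected distribution
H₁: observed counts differ from expected distribution
df = k - 1 = 3
χ² = Σ(O - E)²/E
   = (41 - 47.5)²/47.5 + (55 - 47.5)²/47.5 + (40 - 47.5)²/47.5 + (54 - 47.5)²/47.5
   = 0.889 + 1.184 + 1.184 + 0.889
   = 4.15
p-value = 0.2460

Since p-value > α = 0.05, we fail to reject H₀.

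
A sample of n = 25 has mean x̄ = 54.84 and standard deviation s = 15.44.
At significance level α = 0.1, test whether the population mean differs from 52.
One-sample t-test:
H₀: μ = 52
H₁: μ ≠ 52
df = n - 1 = 24
t = (x̄ - μ₀) / (s/√n) = (54.84 - 52) / (15.44/√25) = 0.920
p-value = 0.3669

Since p-value > α = 0.1, we fail to reject H₀.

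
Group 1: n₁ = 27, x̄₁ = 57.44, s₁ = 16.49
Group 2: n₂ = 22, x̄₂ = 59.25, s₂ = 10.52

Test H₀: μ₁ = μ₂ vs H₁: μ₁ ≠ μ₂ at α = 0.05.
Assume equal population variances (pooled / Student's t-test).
Student's two-sample t-test (equal variances):
H₀: μ₁ = μ₂
H₁: μ₁ ≠ μ₂
df = n₁ + n₂ - 2 = 47
Pooled variance s_p² = [(n₁-1)s₁² + (n₂-1)s₂²] / (n₁ + n₂ - 2) = [(26)(16.49²) + (21)(10.52²)] / 47 = 199.8724
SE = √(s_p²(1/n₁ + 1/n₂)) = √(199.8724 × (1/27 + 1/22)) = 4.0605
t = (x̄₁ - x̄₂) / SE = (57.44 - 59.25) / 4.0605 = -1.81 / 4.0605 = -0.446
p-value = 0.6578

Since p-value > α = 0.05, we fail to reject H₀.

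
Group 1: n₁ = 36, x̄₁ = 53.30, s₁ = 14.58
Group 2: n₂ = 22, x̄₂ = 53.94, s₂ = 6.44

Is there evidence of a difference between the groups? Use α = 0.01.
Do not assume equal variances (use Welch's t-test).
Welch's two-sample t-test:
H₀: μ₁ = μ₂
H₁: μ₁ ≠ μ₂
s₁²/n₁ = 14.58²/36 = 5.9049,  s₂²/n₂ = 6.44²/22 = 1.8852
SE = √(s₁²/n₁ + s₂²/n₂) = √(5.9049 + 1.8852) = 2.7911
df (Welch-Satterthwaite) = (s₁²/n₁ + s₂²/n₂)² / [(s₁²/n₁)²/(n₁-1) + (s₂²/n₂)²/(n₂-1)] ≈ 52.07
t = (x̄₁ - x̄₂) / SE = (53.30 - 53.94) / 2.7911 = -0.64 / 2.7911 = -0.229
p-value = 0.8195

Since p-value > α = 0.01, we fail to reject H₀.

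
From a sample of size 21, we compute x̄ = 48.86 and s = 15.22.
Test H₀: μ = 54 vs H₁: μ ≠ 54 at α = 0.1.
One-sample t-test:
H₀: μ = 54
H₁: μ ≠ 54
df = n - 1 = 20
t = (x̄ - μ₀) / (s/√n) = (48.86 - 54) / (15.22/√21) = -1.548
p-value = 0.1374

Since p-value > α = 0.1, we fail to reject H₀.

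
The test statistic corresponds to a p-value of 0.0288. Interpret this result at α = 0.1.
Since p = 0.0288 < α = 0.1, reject H₀.
There is sufficient evidence to reject the null hypothesis; the result is statistically significant at the 0.1 level.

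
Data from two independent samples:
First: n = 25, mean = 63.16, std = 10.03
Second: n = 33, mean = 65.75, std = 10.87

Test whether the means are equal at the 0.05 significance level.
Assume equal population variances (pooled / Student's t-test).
Student's two-sample t-test (equal variances):
H₀: μ₁ = μ₂
H₁: μ₁ ≠ μ₂
df = n₁ + n₂ - 2 = 56
Pooled variance s_p² = [(n₁-1)s₁² + (n₂-1)s₂²] / (n₁ + n₂ - 2) = [(24)(10.03²) + (32)(10.87²)] / 56 = 110.6329
SE = √(s_p²(1/n₁ + 1/n₂)) = √(110.6329 × (1/25 + 1/33)) = 2.7889
t = (x̄₁ - x̄₂) / SE = (63.16 - 65.75) / 2.7889 = -2.59 / 2.7889 = -0.929
p-value = 0.3570

Since p-value > α = 0.05, we fail to reject H₀.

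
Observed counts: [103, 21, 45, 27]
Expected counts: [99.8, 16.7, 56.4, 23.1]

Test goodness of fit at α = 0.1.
Chi-square goodness of fit test:
H₀: observed counts match expected distribution
H₁: observed counts differ from expected distribution
df = k - 1 = 3
χ² = Σ(O - E)²/E
   = (103 - 99.8)²/99.8 + (21 - 16.7)²/16.7 + (45 - 56.4)²/56.4 + (27 - 23.1)²/23.1
   = 0.103 + 1.107 + 2.304 + 0.658
   = 4.17
p-value = 0.2434

Since p-value > α = 0.1, we fail to reject H₀.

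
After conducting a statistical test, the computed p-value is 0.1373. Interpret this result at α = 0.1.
Since p = 0.1373 > α = 0.1, fail to reject H₀.
There is insufficient evidence to reject the null hypothesis; the result is not statistically significant at the 0.1 level.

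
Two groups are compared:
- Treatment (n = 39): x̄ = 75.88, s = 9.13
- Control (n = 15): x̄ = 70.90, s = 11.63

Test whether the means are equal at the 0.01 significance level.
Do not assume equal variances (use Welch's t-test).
Welch's two-sample t-test:
H₀: μ₁ = μ₂
H₁: μ₁ ≠ μ₂
s₁²/n₁ = 9.13²/39 = 2.1374,  s₂²/n₂ = 11.63²/15 = 9.0171
SE = √(s₁²/n₁ + s₂²/n₂) = √(2.1374 + 9.0171) = 3.3398
df (Welch-Satterthwaite) = (s₁²/n₁ + s₂²/n₂)² / [(s₁²/n₁)²/(n₁-1) + (s₂²/n₂)²/(n₂-1)] ≈ 20.99
t = (x̄₁ - x̄₂) / SE = (75.88 - 70.90) / 3.3398 = 4.98 / 3.3398 = 1.491
p-value = 0.1508

Since p-value > α = 0.01, we fail to reject H₀.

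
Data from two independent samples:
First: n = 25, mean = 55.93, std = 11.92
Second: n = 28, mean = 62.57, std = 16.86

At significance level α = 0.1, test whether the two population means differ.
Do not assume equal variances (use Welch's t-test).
Welch's two-sample t-test:
H₀: μ₁ = μ₂
H₁: μ₁ ≠ μ₂
s₁²/n₁ = 11.92²/25 = 5.6835,  s₂²/n₂ = 16.86²/28 = 10.1521
SE = √(s₁²/n₁ + s₂²/n₂) = √(5.6835 + 10.1521) = 3.9794
df (Welch-Satterthwaite) = (s₁²/n₁ + s₂²/n₂)² / [(s₁²/n₁)²/(n₁-1) + (s₂²/n₂)²/(n₂-1)] ≈ 48.57
t = (x̄₁ - x̄₂) / SE = (55.93 - 62.57) / 3.9794 = -6.64 / 3.9794 = -1.669
p-value = 0.1016

Since p-value > α = 0.1, we fail to reject H₀.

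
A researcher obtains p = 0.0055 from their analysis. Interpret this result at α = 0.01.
Since p = 0.0055 < α = 0.01, reject H₀.
There is sufficient evidence to reject the null hypothesis; the result is statistically significant at the 0.01 level.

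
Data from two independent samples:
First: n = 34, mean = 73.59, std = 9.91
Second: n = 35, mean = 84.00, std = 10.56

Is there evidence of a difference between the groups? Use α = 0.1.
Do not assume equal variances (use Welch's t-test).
Welch's two-sample t-test:
H₀: μ₁ = μ₂
H₁: μ₁ ≠ μ₂
s₁²/n₁ = 9.91²/34 = 2.8885,  s₂²/n₂ = 10.56²/35 = 3.1861
SE = √(s₁²/n₁ + s₂²/n₂) = √(2.8885 + 3.1861) = 2.4647
df (Welch-Satterthwaite) = (s₁²/n₁ + s₂²/n₂)² / [(s₁²/n₁)²/(n₁-1) + (s₂²/n₂)²/(n₂-1)] ≈ 66.92
t = (x̄₁ - x̄₂) / SE = (73.59 - 84.00) / 2.4647 = -10.41 / 2.4647 = -4.224
p-value = 0.0001

Since p-value < α = 0.1, we reject H₀.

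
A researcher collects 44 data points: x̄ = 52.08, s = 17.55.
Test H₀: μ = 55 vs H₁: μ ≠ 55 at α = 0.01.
One-sample t-test:
H₀: μ = 55
H₁: μ ≠ 55
df = n - 1 = 43
t = (x̄ - μ₀) / (s/√n) = (52.08 - 55) / (17.55/√44) = -1.104
p-value = 0.2759

Since p-value > α = 0.01, we fail to reject H₀.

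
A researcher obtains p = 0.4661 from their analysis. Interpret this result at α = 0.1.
Since p = 0.4661 > α = 0.1, fail to reject H₀.
There is insufficient evidence to reject the null hypothesis; the result is not statistically significant at the 0.1 level.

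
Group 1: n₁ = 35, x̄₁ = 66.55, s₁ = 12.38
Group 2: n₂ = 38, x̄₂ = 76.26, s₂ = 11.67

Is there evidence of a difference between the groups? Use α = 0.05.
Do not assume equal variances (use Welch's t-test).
Welch's two-sample t-test:
H₀: μ₁ = μ₂
H₁: μ₁ ≠ μ₂
s₁²/n₁ = 12.38²/35 = 4.3790,  s₂²/n₂ = 11.67²/38 = 3.5839
SE = √(s₁²/n₁ + s₂²/n₂) = √(4.3790 + 3.5839) = 2.8219
df (Welch-Satterthwaite) = (s₁²/n₁ + s₂²/n₂)² / [(s₁²/n₁)²/(n₁-1) + (s₂²/n₂)²/(n₂-1)] ≈ 69.59
t = (x̄₁ - x̄₂) / SE = (66.55 - 76.26) / 2.8219 = -9.71 / 2.8219 = -3.441
p-value = 0.0010

Since p-value < α = 0.05, we reject H₀.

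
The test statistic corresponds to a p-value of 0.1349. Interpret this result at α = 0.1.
Since p = 0.1349 > α = 0.1, fail to reject H₀.
There is insufficient evidence to reject the null hypothesis; the result is not statistically significant at the 0.1 level.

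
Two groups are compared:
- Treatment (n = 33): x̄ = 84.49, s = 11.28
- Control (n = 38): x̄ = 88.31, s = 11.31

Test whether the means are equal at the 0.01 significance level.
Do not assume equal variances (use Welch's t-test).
Welch's two-sample t-test:
H₀: μ₁ = μ₂
H₁: μ₁ ≠ μ₂
s₁²/n₁ = 11.28²/33 = 3.8557,  s₂²/n₂ = 11.31²/38 = 3.3662
SE = √(s₁²/n₁ + s₂²/n₂) = √(3.8557 + 3.3662) = 2.6874
df (Welch-Satterthwaite) = (s₁²/n₁ + s₂²/n₂)² / [(s₁²/n₁)²/(n₁-1) + (s₂²/n₂)²/(n₂-1)] ≈ 67.66
t = (x̄₁ - x̄₂) / SE = (84.49 - 88.31) / 2.6874 = -3.82 / 2.6874 = -1.421
p-value = 0.1598

Since p-value > α = 0.01, we fail to reject H₀.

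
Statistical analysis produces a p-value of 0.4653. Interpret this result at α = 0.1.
Since p = 0.4653 > α = 0.1, fail to reject H₀.
There is insufficient evidence to reject the null hypothesis; the result is not statistically significant at the 0.1 level.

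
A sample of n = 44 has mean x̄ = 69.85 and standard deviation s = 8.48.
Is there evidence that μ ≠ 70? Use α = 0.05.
One-sample t-test:
H₀: μ = 70
H₁: μ ≠ 70
df = n - 1 = 43
t = (x̄ - μ₀) / (s/√n) = (69.85 - 70) / (8.48/√44) = -0.117
p-value = 0.9071

Since p-value > α = 0.05, we fail to reject H₀.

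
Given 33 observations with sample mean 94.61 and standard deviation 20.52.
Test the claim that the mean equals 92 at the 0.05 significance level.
One-sample t-test:
H₀: μ = 92
H₁: μ ≠ 92
df = n - 1 = 32
t = (x̄ - μ₀) / (s/√n) = (94.61 - 92) / (20.52/√33) = 0.731
p-value = 0.4703

Since p-value > α = 0.05, we fail to reject H₀.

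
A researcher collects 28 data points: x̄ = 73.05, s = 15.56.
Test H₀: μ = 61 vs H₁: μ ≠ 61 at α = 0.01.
One-sample t-test:
H₀: μ = 61
H₁: μ ≠ 61
df = n - 1 = 27
t = (x̄ - μ₀) / (s/√n) = (73.05 - 61) / (15.56/√28) = 4.098
p-value = 0.0003

Since p-value < α = 0.01, we reject H₀.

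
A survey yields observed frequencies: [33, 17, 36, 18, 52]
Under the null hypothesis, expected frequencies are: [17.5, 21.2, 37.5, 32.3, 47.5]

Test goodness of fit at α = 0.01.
Chi-square goodness of fit test:
H₀: observed counts match expected distribution
H₁: observed counts differ from expected distribution
df = k - 1 = 4
χ² = Σ(O - E)²/E
   = (33 - 17.5)²/17.5 + (17 - 21.2)²/21.2 + (36 - 37.5)²/37.5 + (18 - 32.3)²/32.3 + (52 - 47.5)²/47.5
   = 13.729 + 0.832 + 0.060 + 6.331 + 0.426
   = 21.38
p-value = 0.0003

Since p-value < α = 0.01, we reject H₀.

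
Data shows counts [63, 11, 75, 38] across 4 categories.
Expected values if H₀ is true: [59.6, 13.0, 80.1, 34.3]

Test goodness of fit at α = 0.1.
Chi-square goodness of fit test:
H₀: observed counts match expected distribution
H₁: observed counts differ from expected distribution
df = k - 1 = 3
χ² = Σ(O - E)²/E
   = (63 - 59.6)²/59.6 + (11 - 13.0)²/13.0 + (75 - 80.1)²/80.1 + (38 - 34.3)²/34.3
   = 0.194 + 0.308 + 0.325 + 0.399
   = 1.23
p-value = 0.7469

Since p-value > α = 0.1, we fail to reject H₀.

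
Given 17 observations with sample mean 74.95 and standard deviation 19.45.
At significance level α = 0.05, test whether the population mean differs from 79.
One-sample t-test:
H₀: μ = 79
H₁: μ ≠ 79
df = n - 1 = 16
t = (x̄ - μ₀) / (s/√n) = (74.95 - 79) / (19.45/√17) = -0.859
p-value = 0.4033

Since p-value > α = 0.05, we fail to reject H₀.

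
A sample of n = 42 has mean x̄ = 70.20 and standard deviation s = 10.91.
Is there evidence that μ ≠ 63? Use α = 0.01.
One-sample t-test:
H₀: μ = 63
H₁: μ ≠ 63
df = n - 1 = 41
t = (x̄ - μ₀) / (s/√n) = (70.20 - 63) / (10.91/√42) = 4.277
p-value = 0.0001

Since p-value < α = 0.01, we reject H₀.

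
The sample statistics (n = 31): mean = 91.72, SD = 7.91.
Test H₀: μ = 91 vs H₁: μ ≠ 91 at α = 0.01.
One-sample t-test:
H₀: μ = 91
H₁: μ ≠ 91
df = n - 1 = 30
t = (x̄ - μ₀) / (s/√n) = (91.72 - 91) / (7.91/√31) = 0.507
p-value = 0.6160

Since p-value > α = 0.01, we fail to reject H₀.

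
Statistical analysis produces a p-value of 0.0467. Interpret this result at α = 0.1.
Since p = 0.0467 < α = 0.1, reject H₀.
There is sufficient evidence to reject the null hypothesis; the result is statistically significant at the 0.1 level.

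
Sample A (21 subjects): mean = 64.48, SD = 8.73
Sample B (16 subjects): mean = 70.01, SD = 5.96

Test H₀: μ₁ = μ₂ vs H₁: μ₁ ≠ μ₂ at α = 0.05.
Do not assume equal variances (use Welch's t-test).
Welch's two-sample t-test:
H₀: μ₁ = μ₂
H₁: μ₁ ≠ μ₂
s₁²/n₁ = 8.73²/21 = 3.6292,  s₂²/n₂ = 5.96²/16 = 2.2201
SE = √(s₁²/n₁ + s₂²/n₂) = √(3.6292 + 2.2201) = 2.4185
df (Welch-Satterthwaite) = (s₁²/n₁ + s₂²/n₂)² / [(s₁²/n₁)²/(n₁-1) + (s₂²/n₂)²/(n₂-1)] ≈ 34.66
t = (x̄₁ - x̄₂) / SE = (64.48 - 70.01) / 2.4185 = -5.53 / 2.4185 = -2.287
p-value = 0.0285

Since p-value < α = 0.05, we reject H₀.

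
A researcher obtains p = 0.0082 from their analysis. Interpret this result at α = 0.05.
Since p = 0.0082 < α = 0.05, reject H₀.
There is sufficient evidence to reject the null hypothesis; the result is statistically significant at the 0.05 level.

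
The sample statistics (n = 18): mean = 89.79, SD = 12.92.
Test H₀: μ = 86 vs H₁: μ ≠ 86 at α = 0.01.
One-sample t-test:
H₀: μ = 86
H₁: μ ≠ 86
df = n - 1 = 17
t = (x̄ - μ₀) / (s/√n) = (89.79 - 86) / (12.92/√18) = 1.245
p-value = 0.2302

Since p-value > α = 0.01, we fail to reject H₀.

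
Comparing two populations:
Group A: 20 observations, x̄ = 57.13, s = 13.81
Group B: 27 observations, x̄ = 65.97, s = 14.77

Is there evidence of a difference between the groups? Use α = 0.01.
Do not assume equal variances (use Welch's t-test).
Welch's two-sample t-test:
H₀: μ₁ = μ₂
H₁: μ₁ ≠ μ₂
s₁²/n₁ = 13.81²/20 = 9.5358,  s₂²/n₂ = 14.77²/27 = 8.0797
SE = √(s₁²/n₁ + s₂²/n₂) = √(9.5358 + 8.0797) = 4.1971
df (Welch-Satterthwaite) = (s₁²/n₁ + s₂²/n₂)² / [(s₁²/n₁)²/(n₁-1) + (s₂²/n₂)²/(n₂-1)] ≈ 42.53
t = (x̄₁ - x̄₂) / SE = (57.13 - 65.97) / 4.1971 = -8.84 / 4.1971 = -2.106
p-value = 0.0411

Since p-value > α = 0.01, we fail to reject H₀.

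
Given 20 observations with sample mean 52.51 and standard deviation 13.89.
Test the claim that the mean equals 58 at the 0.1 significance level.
One-sample t-test:
H₀: μ = 58
H₁: μ ≠ 58
df = n - 1 = 19
t = (x̄ - μ₀) / (s/√n) = (52.51 - 58) / (13.89/√20) = -1.768
p-value = 0.0932

Since p-value < α = 0.1, we reject H₀.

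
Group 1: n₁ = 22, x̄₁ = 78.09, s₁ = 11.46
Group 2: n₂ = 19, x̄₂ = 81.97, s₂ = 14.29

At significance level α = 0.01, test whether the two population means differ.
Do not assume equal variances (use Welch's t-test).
Welch's two-sample t-test:
H₀: μ₁ = μ₂
H₁: μ₁ ≠ μ₂
s₁²/n₁ = 11.46²/22 = 5.9696,  s₂²/n₂ = 14.29²/19 = 10.7476
SE = √(s₁²/n₁ + s₂²/n₂) = √(5.9696 + 10.7476) = 4.0887
df (Welch-Satterthwaite) = (s₁²/n₁ + s₂²/n₂)² / [(s₁²/n₁)²/(n₁-1) + (s₂²/n₂)²/(n₂-1)] ≈ 34.44
t = (x̄₁ - x̄₂) / SE = (78.09 - 81.97) / 4.0887 = -3.88 / 4.0887 = -0.949
p-value = 0.3493

Since p-value > α = 0.01, we fail to reject H₀.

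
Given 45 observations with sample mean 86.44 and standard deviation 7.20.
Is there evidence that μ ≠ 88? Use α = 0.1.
One-sample t-test:
H₀: μ = 88
H₁: μ ≠ 88
df = n - 1 = 44
t = (x̄ - μ₀) / (s/√n) = (86.44 - 88) / (7.20/√45) = -1.453
p-value = 0.1532

Since p-value > α = 0.1, we fail to reject H₀.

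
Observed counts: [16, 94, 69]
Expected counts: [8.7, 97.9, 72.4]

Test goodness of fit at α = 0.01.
Chi-square goodness of fit test:
H₀: observed counts match expected distribution
H₁: observed counts differ from expected distribution
df = k - 1 = 2
χ² = Σ(O - E)²/E
   = (16 - 8.7)²/8.7 + (94 - 97.9)²/97.9 + (69 - 72.4)²/72.4
   = 6.125 + 0.155 + 0.160
   = 6.44
p-value = 0.0399

Since p-value > α = 0.01, we fail to reject H₀.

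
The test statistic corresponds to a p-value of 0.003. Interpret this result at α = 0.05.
Since p = 0.003 < α = 0.05, reject H₀.
There is sufficient evidence to reject the null hypothesis; the result is statistically significant at the 0.05 level.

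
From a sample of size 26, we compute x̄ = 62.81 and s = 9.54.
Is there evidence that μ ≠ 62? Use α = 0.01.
One-sample t-test:
H₀: μ = 62
H₁: μ ≠ 62
df = n - 1 = 25
t = (x̄ - μ₀) / (s/√n) = (62.81 - 62) / (9.54/√26) = 0.433
p-value = 0.6688

Since p-value > α = 0.01, we fail to reject H₀.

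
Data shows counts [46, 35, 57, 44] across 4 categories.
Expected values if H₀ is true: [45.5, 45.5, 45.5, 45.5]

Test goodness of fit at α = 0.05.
Chi-square goodness of fit test:
H₀: observed counts match expected distribution
H₁: observed counts differ from expected distribution
df = k - 1 = 3
χ² = Σ(O - E)²/E
   = (46 - 45.5)²/45.5 + (35 - 45.5)²/45.5 + (57 - 45.5)²/45.5 + (44 - 45.5)²/45.5
   = 0.005 + 2.423 + 2.907 + 0.049
   = 5.38
p-value = 0.1457

Since p-value > α = 0.05, we fail to reject H₀.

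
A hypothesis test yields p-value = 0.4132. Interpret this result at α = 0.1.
Since p = 0.4132 > α = 0.1, fail to reject H₀.
There is insufficient evidence to reject the null hypothesis; the result is not statistically significant at the 0.1 level.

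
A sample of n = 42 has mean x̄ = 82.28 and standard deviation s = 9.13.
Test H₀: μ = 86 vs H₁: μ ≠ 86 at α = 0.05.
One-sample t-test:
H₀: μ = 86
H₁: μ ≠ 86
df = n - 1 = 41
t = (x̄ - μ₀) / (s/√n) = (82.28 - 86) / (9.13/√42) = -2.641
p-value = 0.0117

Since p-value < α = 0.05, we reject H₀.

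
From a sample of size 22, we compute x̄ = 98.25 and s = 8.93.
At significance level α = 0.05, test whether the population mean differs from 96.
One-sample t-test:
H₀: μ = 96
H₁: μ ≠ 96
df = n - 1 = 21
t = (x̄ - μ₀) / (s/√n) = (98.25 - 96) / (8.93/√22) = 1.182
p-value = 0.2505

Since p-value > α = 0.05, we fail to reject H₀.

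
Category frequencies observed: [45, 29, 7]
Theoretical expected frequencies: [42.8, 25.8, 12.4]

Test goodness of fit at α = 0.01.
Chi-square goodness of fit test:
H₀: observed counts match expected distribution
H₁: observed counts differ from expected distribution
df = k - 1 = 2
χ² = Σ(O - E)²/E
   = (45 - 42.8)²/42.8 + (29 - 25.8)²/25.8 + (7 - 12.4)²/12.4
   = 0.113 + 0.397 + 2.352
   = 2.86
p-value = 0.2391

Since p-value > α = 0.01, we fail to reject H₀.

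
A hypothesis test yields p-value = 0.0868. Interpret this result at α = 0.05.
Since p = 0.0868 > α = 0.05, fail to reject H₀.
There is insufficient evidence to reject the null hypothesis; the result is not statistically significant at the 0.05 level.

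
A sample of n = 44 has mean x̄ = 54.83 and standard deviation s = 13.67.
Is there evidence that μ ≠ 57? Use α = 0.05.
One-sample t-test:
H₀: μ = 57
H₁: μ ≠ 57
df = n - 1 = 43
t = (x̄ - μ₀) / (s/√n) = (54.83 - 57) / (13.67/√44) = -1.053
p-value = 0.2982

Since p-value > α = 0.05, we fail to reject H₀.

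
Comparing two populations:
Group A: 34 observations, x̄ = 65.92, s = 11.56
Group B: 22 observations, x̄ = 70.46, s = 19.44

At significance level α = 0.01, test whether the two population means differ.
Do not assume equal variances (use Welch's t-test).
Welch's two-sample t-test:
H₀: μ₁ = μ₂
H₁: μ₁ ≠ μ₂
s₁²/n₁ = 11.56²/34 = 3.9304,  s₂²/n₂ = 19.44²/22 = 17.1779
SE = √(s₁²/n₁ + s₂²/n₂) = √(3.9304 + 17.1779) = 4.5944
df (Welch-Satterthwaite) = (s₁²/n₁ + s₂²/n₂)² / [(s₁²/n₁)²/(n₁-1) + (s₂²/n₂)²/(n₂-1)] ≈ 30.69
t = (x̄₁ - x̄₂) / SE = (65.92 - 70.46) / 4.5944 = -4.54 / 4.5944 = -0.988
p-value = 0.3308

Since p-value > α = 0.01, we fail to reject H₀.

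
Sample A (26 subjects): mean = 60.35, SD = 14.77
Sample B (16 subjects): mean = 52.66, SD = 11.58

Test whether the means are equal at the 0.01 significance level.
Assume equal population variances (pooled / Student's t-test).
Student's two-sample t-test (equal variances):
H₀: μ₁ = μ₂
H₁: μ₁ ≠ μ₂
df = n₁ + n₂ - 2 = 40
Pooled variance s_p² = [(n₁-1)s₁² + (n₂-1)s₂²] / (n₁ + n₂ - 2) = [(25)(14.77²) + (15)(11.58²)] / 40 = 186.6317
SE = √(s_p²(1/n₁ + 1/n₂)) = √(186.6317 × (1/26 + 1/16)) = 4.3408
t = (x̄₁ - x̄₂) / SE = (60.35 - 52.66) / 4.3408 = 7.69 / 4.3408 = 1.772
p-value = 0.0841

Since p-value > α = 0.01, we fail to reject H₀.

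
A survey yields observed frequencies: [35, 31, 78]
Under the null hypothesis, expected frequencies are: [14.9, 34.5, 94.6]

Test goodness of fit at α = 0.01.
Chi-square goodness of fit test:
H₀: observed counts match expected distribution
H₁: observed counts differ from expected distribution
df = k - 1 = 2
χ² = Σ(O - E)²/E
   = (35 - 14.9)²/14.9 + (31 - 34.5)²/34.5 + (78 - 94.6)²/94.6
   = 27.115 + 0.355 + 2.913
   = 30.38
p-value < 0.0001

Since p-value < α = 0.01, we reject H₀.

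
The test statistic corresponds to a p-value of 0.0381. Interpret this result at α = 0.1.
Since p = 0.0381 < α = 0.1, reject H₀.
There is sufficient evidence to reject the null hypothesis; the result is statistically significant at the 0.1 level.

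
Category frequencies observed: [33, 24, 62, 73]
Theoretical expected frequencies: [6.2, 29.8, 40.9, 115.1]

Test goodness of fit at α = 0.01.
Chi-square goodness of fit test:
H₀: observed counts match expected distribution
H₁: observed counts differ from expected distribution
df = k - 1 = 3
χ² = Σ(O - E)²/E
   = (33 - 6.2)²/6.2 + (24 - 29.8)²/29.8 + (62 - 40.9)²/40.9 + (73 - 115.1)²/115.1
   = 115.845 + 1.129 + 10.885 + 15.399
   = 143.26
p-value < 0.0001

Since p-value < α = 0.01, we reject H₀.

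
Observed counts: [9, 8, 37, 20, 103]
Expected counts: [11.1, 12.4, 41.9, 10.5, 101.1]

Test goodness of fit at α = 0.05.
Chi-square goodness of fit test:
H₀: observed counts match expected distribution
H₁: observed counts differ from expected distribution
df = k - 1 = 4
χ² = Σ(O - E)²/E
   = (9 - 11.1)²/11.1 + (8 - 12.4)²/12.4 + (37 - 41.9)²/41.9 + (20 - 10.5)²/10.5 + (103 - 101.1)²/101.1
   = 0.397 + 1.561 + 0.573 + 8.595 + 0.036
   = 11.16
p-value = 0.0248

Since p-value < α = 0.05, we reject H₀.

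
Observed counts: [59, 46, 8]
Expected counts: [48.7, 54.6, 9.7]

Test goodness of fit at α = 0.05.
Chi-square goodness of fit test:
H₀: observed counts match expected distribution
H₁: observed counts differ from expected distribution
df = k - 1 = 2
χ² = Σ(O - E)²/E
   = (59 - 48.7)²/48.7 + (46 - 54.6)²/54.6 + (8 - 9.7)²/9.7
   = 2.178 + 1.355 + 0.298
   = 3.83
p-value = 0.1473

Since p-value > α = 0.05, we fail to reject H₀.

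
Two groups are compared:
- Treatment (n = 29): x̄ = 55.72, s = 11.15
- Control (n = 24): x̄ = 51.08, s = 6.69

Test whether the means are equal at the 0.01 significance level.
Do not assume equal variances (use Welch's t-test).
Welch's two-sample t-test:
H₀: μ₁ = μ₂
H₁: μ₁ ≠ μ₂
s₁²/n₁ = 11.15²/29 = 4.2870,  s₂²/n₂ = 6.69²/24 = 1.8648
SE = √(s₁²/n₁ + s₂²/n₂) = √(4.2870 + 1.8648) = 2.4803
df (Welch-Satterthwaite) = (s₁²/n₁ + s₂²/n₂)² / [(s₁²/n₁)²/(n₁-1) + (s₂²/n₂)²/(n₂-1)] ≈ 46.86
t = (x̄₁ - x̄₂) / SE = (55.72 - 51.08) / 2.4803 = 4.64 / 2.4803 = 1.871
p-value = 0.0676

Since p-value > α = 0.01, we fail to reject H₀.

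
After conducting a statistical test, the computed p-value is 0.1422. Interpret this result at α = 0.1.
Since p = 0.1422 > α = 0.1, fail to reject H₀.
There is insufficient evidence to reject the null hypothesis; the result is not statistically significant at the 0.1 level.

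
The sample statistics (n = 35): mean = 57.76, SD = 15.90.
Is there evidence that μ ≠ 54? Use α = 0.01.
One-sample t-test:
H₀: μ = 54
H₁: μ ≠ 54
df = n - 1 = 34
t = (x̄ - μ₀) / (s/√n) = (57.76 - 54) / (15.90/√35) = 1.399
p-value = 0.1709

Since p-value > α = 0.01, we fail to reject H₀.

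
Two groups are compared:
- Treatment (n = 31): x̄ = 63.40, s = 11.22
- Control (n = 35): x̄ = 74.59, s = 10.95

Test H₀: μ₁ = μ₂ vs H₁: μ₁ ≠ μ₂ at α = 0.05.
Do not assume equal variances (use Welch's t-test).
Welch's two-sample t-test:
H₀: μ₁ = μ₂
H₁: μ₁ ≠ μ₂
s₁²/n₁ = 11.22²/31 = 4.0609,  s₂²/n₂ = 10.95²/35 = 3.4258
SE = √(s₁²/n₁ + s₂²/n₂) = √(4.0609 + 3.4258) = 2.7362
df (Welch-Satterthwaite) = (s₁²/n₁ + s₂²/n₂)² / [(s₁²/n₁)²/(n₁-1) + (s₂²/n₂)²/(n₂-1)] ≈ 62.64
t = (x̄₁ - x̄₂) / SE = (63.40 - 74.59) / 2.7362 = -11.19 / 2.7362 = -4.090
p-value = 0.0001

Since p-value < α = 0.05, we reject H₀.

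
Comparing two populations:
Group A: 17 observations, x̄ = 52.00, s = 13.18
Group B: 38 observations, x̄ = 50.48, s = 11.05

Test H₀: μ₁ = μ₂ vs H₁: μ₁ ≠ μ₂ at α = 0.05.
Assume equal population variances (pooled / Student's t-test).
Student's two-sample t-test (equal variances):
H₀: μ₁ = μ₂
H₁: μ₁ ≠ μ₂
df = n₁ + n₂ - 2 = 53
Pooled variance s_p² = [(n₁-1)s₁² + (n₂-1)s₂²] / (n₁ + n₂ - 2) = [(16)(13.18²) + (37)(11.05²)] / 53 = 137.6828
SE = √(s_p²(1/n₁ + 1/n₂)) = √(137.6828 × (1/17 + 1/38)) = 3.4238
t = (x̄₁ - x̄₂) / SE = (52.00 - 50.48) / 3.4238 = 1.52 / 3.4238 = 0.444
p-value = 0.6589

Since p-value > α = 0.05, we fail to reject H₀.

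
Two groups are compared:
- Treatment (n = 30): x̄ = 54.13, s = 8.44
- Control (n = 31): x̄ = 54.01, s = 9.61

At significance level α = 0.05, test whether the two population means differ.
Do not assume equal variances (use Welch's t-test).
Welch's two-sample t-test:
H₀: μ₁ = μ₂
H₁: μ₁ ≠ μ₂
s₁²/n₁ = 8.44²/30 = 2.3745,  s₂²/n₂ = 9.61²/31 = 2.9791
SE = √(s₁²/n₁ + s₂²/n₂) = √(2.3745 + 2.9791) = 2.3138
df (Welch-Satterthwaite) = (s₁²/n₁ + s₂²/n₂)² / [(s₁²/n₁)²/(n₁-1) + (s₂²/n₂)²/(n₂-1)] ≈ 58.46
t = (x̄₁ - x̄₂) / SE = (54.13 - 54.01) / 2.3138 = 0.12 / 2.3138 = 0.052
p-value = 0.9588

Since p-value > α = 0.05, we fail to reject H₀.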